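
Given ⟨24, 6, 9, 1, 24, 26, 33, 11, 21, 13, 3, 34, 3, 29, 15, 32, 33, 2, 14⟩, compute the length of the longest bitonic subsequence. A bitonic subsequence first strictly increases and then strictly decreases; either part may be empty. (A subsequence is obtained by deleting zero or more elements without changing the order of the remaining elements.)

One longest bitonic subsequence is 6, 9, 24, 26, 33, 21, 13, 3, 2 (positions 2,3,5,6,7,9,10,13,18): it rises to 33 then falls. Length 9 is optimal.

9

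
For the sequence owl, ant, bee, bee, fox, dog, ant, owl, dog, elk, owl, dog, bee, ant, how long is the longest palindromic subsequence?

One longest palindromic subsequence is ant bee dog owl elk owl dog bee ant (positions 2,3,6,8,10,11,12,13,14); it reads the same forward and backward, and the interval DP gives dp[1][14] = 9.

9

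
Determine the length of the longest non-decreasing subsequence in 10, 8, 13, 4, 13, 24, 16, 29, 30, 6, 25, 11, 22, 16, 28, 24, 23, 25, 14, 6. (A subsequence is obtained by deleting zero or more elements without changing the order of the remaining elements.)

One longest non-decreasing subsequence is 10, 13, 13, 16, 22, 24, 25 (positions 1,3,5,7,13,16,18), of length 7; no longer one exists.

7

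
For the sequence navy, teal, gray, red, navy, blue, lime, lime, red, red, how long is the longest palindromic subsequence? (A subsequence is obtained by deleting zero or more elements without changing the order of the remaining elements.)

4

One longest palindromic subsequence is red lime lime red (positions 4,7,8,10); it reads the same forward and backward, and the interval DP gives dp[1][10] = 4.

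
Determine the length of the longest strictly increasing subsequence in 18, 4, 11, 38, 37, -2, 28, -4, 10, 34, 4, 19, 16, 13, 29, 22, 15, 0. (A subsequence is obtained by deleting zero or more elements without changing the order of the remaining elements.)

Let dp[i] be the longest increasing subsequence ending at position i. Then dp = [1, 1, 2, 3, 3, 1, 3, 1, 2, 4, 2, 3, 3, 3, 4, 4, 4, 2].
The maximum is 4; one witness is 4, 11, 28, 34 at positions 2,3,7,10.

4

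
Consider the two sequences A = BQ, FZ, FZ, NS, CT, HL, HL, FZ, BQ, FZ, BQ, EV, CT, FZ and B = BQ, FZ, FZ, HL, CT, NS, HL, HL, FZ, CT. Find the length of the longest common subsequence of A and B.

8

Backtracking the LCS table gives one alignment: BQ (A1,B1) → FZ (A2,B2) → FZ (A3,B3) → NS (A4,B6) → HL (A6,B7) → HL (A7,B8) → FZ (A10,B9) → CT (A13,B10).
So the longest common subsequence has length 8.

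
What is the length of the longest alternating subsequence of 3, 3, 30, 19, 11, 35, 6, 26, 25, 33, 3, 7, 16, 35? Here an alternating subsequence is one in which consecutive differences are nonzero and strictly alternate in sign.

10

A longest alternating subsequence is 3, 30, 19, 35, 6, 26, 25, 33, 3, 7 (positions 1,3,4,6,7,8,9,10,11,12); its 9 consecutive differences strictly alternate in sign, and length 10 is optimal.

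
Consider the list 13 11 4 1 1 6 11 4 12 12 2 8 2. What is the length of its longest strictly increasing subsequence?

4

Scanning left to right, the best length ending at each element is: 13→1, 11→1, 4→1, 1→1, 1→1, 6→2, 11→3, 4→2, 12→4, 12→4, 2→2, 8→3, 2→2.
So the longest increasing subsequence has length 4, e.g. 4, 6, 11, 12.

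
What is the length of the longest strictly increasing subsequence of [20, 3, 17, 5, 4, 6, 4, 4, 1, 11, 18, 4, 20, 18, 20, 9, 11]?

Scanning left to right, the best length ending at each element is: 20→1, 3→1, 17→2, 5→2, 4→2, 6→3, 4→2, 4→2, 1→1, 11→4, 18→5, 4→2, 20→6, 18→5, 20→6, 9→4, 11→5.
So the longest increasing subsequence has length 6, e.g. 3, 5, 6, 11, 18, 20.

6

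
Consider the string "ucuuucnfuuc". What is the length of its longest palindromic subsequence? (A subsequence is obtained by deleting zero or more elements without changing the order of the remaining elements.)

One longest palindromic subsequence is cuufuuc (positions 2,3,4,8,9,10,11); it reads the same forward and backward, and the interval DP gives dp[1][11] = 7.

7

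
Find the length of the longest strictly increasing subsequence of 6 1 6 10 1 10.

Let dp[i] be the longest increasing subsequence ending at position i. Then dp = [1, 1, 2, 3, 1, 3].
The maximum is 3; one witness is 1, 6, 10 at positions 2,3,4.

3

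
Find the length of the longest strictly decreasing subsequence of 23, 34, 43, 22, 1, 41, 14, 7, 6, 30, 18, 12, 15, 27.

5

Let dp[i] be the longest decreasing subsequence ending at position i. Then dp = [1, 1, 1, 2, 3, 2, 3, 4, 5, 3, 4, 5, 5, 4].
The maximum is 5; one witness is 23, 22, 14, 7, 6 at positions 1,4,7,8,9.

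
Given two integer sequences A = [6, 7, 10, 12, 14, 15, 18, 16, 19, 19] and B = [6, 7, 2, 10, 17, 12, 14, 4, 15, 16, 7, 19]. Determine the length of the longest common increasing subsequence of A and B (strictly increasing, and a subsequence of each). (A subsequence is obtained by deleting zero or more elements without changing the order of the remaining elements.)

A longest common strictly increasing subsequence is 6, 7, 10, 12, 14, 15, 16, 19 (length 8); it appears in order in both A and B, and no longer such subsequence exists.

8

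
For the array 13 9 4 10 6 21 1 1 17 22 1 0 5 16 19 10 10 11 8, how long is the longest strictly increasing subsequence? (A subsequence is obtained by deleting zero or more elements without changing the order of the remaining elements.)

One longest increasing subsequence is 9, 10, 21, 22 (positions 2,4,6,10), of length 4; no longer one exists.

4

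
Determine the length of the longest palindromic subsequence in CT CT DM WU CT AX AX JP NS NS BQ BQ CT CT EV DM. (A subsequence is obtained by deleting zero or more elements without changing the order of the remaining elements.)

6

One longest palindromic subsequence is DM CT BQ BQ CT DM (positions 3,5,11,12,14,16); it reads the same forward and backward, and the interval DP gives dp[1][16] = 6.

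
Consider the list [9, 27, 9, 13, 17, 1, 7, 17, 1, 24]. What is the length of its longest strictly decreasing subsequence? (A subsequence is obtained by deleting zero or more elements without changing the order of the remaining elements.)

4

Let dp[i] be the longest decreasing subsequence ending at position i. Then dp = [1, 1, 2, 2, 2, 3, 3, 2, 4, 2].
The maximum is 4; one witness is 27, 9, 7, 1 at positions 2,3,7,9.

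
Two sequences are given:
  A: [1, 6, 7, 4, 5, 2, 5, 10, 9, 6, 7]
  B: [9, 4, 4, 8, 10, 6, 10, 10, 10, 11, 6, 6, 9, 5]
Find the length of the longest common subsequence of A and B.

Backtracking the LCS table gives one alignment: 6 (A2,B6) → 10 (A8,B9) → 9 (A9,B13).
So the longest common subsequence has length 3.

3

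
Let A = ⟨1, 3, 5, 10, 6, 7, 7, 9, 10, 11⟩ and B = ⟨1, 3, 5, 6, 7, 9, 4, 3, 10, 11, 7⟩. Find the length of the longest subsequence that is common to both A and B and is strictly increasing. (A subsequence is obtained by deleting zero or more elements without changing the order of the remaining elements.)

A longest common strictly increasing subsequence is 1, 3, 5, 6, 7, 9, 10, 11 (length 8); it appears in order in both A and B, and no longer such subsequence exists.

8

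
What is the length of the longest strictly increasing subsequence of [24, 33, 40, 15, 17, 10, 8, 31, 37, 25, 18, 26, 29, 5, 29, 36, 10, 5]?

Scanning left to right, the best length ending at each element is: 24→1, 33→2, 40→3, 15→1, 17→2, 10→1, 8→1, 31→3, 37→4, 25→3, 18→3, 26→4, 29→5, 5→1, 29→5, 36→6, 10→2, 5→1.
So the longest increasing subsequence has length 6, e.g. 15, 17, 25, 26, 29, 36.

6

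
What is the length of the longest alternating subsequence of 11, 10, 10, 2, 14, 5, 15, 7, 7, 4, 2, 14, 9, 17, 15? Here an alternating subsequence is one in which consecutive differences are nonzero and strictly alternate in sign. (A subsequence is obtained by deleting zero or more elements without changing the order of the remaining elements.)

Track the best alternating length ending on an up-step vs a down-step at each position: up/down = 1/1, 1/2, 1/2, 1/2, 3/1, 3/4, 5/1, 5/6, 5/6, 3/6, 1/6, 7/6, 7/8, 9/1, 9/10.
The maximum over both is 10; one such subsequence is 11, 10, 14, 5, 15, 7, 14, 9, 17, 15.

10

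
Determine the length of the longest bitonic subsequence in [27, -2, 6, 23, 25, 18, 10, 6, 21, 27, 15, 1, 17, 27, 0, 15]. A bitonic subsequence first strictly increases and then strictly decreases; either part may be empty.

One longest bitonic subsequence is -2, 6, 23, 25, 18, 10, 6, 1, 0 (positions 2,3,4,5,6,7,8,12,15): it rises to 25 then falls. Length 9 is optimal.

9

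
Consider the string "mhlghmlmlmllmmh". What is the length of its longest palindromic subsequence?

9

Using dp[i][j] = 2 + dp[i+1][j−1] if the ends match, else max(dp[i+1][j], dp[i][j−1]):
dp[1][15] = 9. A witness is hmmlllmmh at positions 2,6,8,9,11,12,13,14,15.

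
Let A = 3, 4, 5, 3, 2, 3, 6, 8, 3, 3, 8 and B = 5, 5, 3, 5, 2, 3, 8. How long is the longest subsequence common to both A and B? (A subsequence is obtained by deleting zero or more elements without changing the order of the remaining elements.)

Backtracking the LCS table gives one alignment: 3 (A1,B3) → 5 (A3,B4) → 2 (A5,B5) → 3 (A10,B6) → 8 (A11,B7).
So the longest common subsequence has length 5.

5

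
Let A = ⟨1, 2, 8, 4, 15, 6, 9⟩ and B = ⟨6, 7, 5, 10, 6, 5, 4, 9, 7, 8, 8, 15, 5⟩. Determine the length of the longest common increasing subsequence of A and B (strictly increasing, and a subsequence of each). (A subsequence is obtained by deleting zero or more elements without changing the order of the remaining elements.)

For each value that appears in both, track the longest common increasing run ending there.
The best achievable length is 2; one witness is 6, 9 (A-positions 6,7, B-positions 1,8).

2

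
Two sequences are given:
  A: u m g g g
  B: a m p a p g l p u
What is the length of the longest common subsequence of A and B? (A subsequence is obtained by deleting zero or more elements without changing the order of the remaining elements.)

Backtracking the LCS table gives one alignment: m (A2,B2) → g (A3,B6).
So the longest common subsequence has length 2.

2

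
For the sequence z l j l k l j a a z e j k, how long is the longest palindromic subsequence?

Using dp[i][j] = 2 + dp[i+1][j−1] if the ends match, else max(dp[i+1][j], dp[i][j−1]):
dp[1][13] = 7. A witness is zjlkljz at positions 1,3,4,5,6,7,10.

7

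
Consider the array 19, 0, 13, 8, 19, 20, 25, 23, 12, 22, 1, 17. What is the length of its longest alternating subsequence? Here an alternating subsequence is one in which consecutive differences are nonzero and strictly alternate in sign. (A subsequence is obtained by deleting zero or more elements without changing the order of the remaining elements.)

9

Track the best alternating length ending on an up-step vs a down-step at each position: up/down = 1/1, 1/2, 3/2, 3/4, 5/1, 5/1, 5/1, 5/6, 5/6, 7/6, 3/8, 9/8.
The maximum over both is 9; one such subsequence is 19, 0, 13, 8, 19, 12, 22, 1, 17.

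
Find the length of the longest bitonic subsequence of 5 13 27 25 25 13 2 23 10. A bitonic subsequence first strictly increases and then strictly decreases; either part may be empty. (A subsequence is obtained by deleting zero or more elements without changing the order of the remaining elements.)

6

One longest bitonic subsequence is 5, 13, 27, 25, 23, 10 (positions 1,2,3,5,8,9): it rises to 27 then falls. Length 6 is optimal.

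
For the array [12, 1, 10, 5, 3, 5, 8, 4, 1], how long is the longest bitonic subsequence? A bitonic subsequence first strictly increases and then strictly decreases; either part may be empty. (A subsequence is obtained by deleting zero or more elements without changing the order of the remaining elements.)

Let inc[i] be the LIS ending at i and dec[i] the longest strictly decreasing subsequence starting at i. inc = [1, 1, 2, 2, 2, 3, 4, 3, 1], dec = [5, 1, 4, 3, 2, 3, 3, 2, 1].
max_i inc[i]+dec[i]−1 = 6, with one witness 1, 3, 5, 8, 4, 1.

6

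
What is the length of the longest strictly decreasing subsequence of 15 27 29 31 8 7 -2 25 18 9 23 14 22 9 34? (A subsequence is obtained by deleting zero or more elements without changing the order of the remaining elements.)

5

One longest decreasing subsequence is 27, 25, 18, 14, 9 (positions 2,8,9,12,14), of length 5; no longer one exists.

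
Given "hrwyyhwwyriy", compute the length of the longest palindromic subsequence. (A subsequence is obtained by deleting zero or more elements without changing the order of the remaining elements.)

6

One longest palindromic subsequence is yywwyy (positions 4,5,7,8,9,12); it reads the same forward and backward, and the interval DP gives dp[1][12] = 6.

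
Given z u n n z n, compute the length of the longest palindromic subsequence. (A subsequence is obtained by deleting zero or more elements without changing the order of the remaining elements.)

4

One longest palindromic subsequence is znnz (positions 1,3,4,5); it reads the same forward and backward, and the interval DP gives dp[1][6] = 4.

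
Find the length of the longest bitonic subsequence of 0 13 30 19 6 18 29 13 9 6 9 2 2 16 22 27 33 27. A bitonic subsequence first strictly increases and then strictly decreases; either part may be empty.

9

Let inc[i] be the LIS ending at i and dec[i] the longest strictly decreasing subsequence starting at i. inc = [1, 2, 3, 3, 2, 3, 4, 3, 3, 2, 3, 2, 2, 4, 5, 6, 7, 6], dec = [1, 4, 7, 6, 2, 5, 5, 4, 3, 2, 2, 1, 1, 1, 1, 1, 2, 1].
max_i inc[i]+dec[i]−1 = 9, with one witness 0, 13, 30, 19, 18, 13, 9, 6, 2.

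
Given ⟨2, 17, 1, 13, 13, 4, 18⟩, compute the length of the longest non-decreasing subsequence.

4

One longest non-decreasing subsequence is 2, 13, 13, 18 (positions 1,4,5,7), of length 4; no longer one exists.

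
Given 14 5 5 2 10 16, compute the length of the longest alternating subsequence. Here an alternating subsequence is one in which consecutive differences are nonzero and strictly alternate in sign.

3

Track the best alternating length ending on an up-step vs a down-step at each position: up/down = 1/1, 1/2, 1/2, 1/2, 3/2, 3/1.
The maximum over both is 3; one such subsequence is 14, 5, 10.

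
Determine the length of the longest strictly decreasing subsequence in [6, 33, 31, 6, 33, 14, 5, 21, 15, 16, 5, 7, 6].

One longest decreasing subsequence is 33, 31, 21, 15, 7, 6 (positions 2,3,8,9,12,13), of length 6; no longer one exists.

6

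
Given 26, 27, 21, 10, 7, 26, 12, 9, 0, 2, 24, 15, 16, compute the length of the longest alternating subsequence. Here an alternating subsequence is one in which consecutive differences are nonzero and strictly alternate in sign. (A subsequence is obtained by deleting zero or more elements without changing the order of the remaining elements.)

Track the best alternating length ending on an up-step vs a down-step at each position: up/down = 1/1, 2/1, 1/3, 1/3, 1/3, 4/3, 4/5, 4/5, 1/5, 6/5, 6/5, 6/7, 8/7.
The maximum over both is 8; one such subsequence is 26, 27, 21, 26, 12, 24, 15, 16.

8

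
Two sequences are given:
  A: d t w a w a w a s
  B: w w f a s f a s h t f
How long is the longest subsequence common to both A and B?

5

A longest common subsequence is wwaas (length 5); the LCS DP confirms no longer common subsequence exists.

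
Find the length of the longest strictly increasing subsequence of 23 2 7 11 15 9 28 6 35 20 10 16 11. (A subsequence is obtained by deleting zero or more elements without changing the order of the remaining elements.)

One longest increasing subsequence is 2, 7, 11, 15, 28, 35 (positions 2,3,4,5,7,9), of length 6; no longer one exists.

6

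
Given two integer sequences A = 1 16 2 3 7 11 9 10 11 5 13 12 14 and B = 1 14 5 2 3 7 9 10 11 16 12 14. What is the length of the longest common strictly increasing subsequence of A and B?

A longest common strictly increasing subsequence is 1, 2, 3, 7, 9, 10, 11, 12, 14 (length 9); it appears in order in both A and B, and no longer such subsequence exists.

9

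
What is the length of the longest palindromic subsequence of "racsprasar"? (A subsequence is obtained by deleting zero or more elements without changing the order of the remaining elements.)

7

Using dp[i][j] = 2 + dp[i+1][j−1] if the ends match, else max(dp[i+1][j], dp[i][j−1]):
dp[1][10] = 7. A witness is rasasar at positions 1,2,4,7,8,9,10.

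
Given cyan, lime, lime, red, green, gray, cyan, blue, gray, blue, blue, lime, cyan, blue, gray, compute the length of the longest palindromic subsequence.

Using dp[i][j] = 2 + dp[i+1][j−1] if the ends match, else max(dp[i+1][j], dp[i][j−1]):
dp[1][15] = 7. A witness is gray cyan blue blue blue cyan gray at positions 6,7,8,10,11,13,15.

7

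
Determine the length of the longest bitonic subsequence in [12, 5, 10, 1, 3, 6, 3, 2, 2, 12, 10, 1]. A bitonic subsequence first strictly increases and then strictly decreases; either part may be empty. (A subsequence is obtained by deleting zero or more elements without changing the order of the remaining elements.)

Let inc[i] be the LIS ending at i and dec[i] the longest strictly decreasing subsequence starting at i. inc = [1, 1, 2, 1, 2, 3, 2, 2, 2, 4, 4, 1], dec = [6, 4, 5, 1, 3, 4, 3, 2, 2, 3, 2, 1].
max_i inc[i]+dec[i]−1 = 6, with one witness 12, 10, 6, 3, 2, 1.

6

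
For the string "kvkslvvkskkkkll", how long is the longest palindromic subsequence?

8

One longest palindromic subsequence is kksvvskk (positions 1,3,4,6,7,9,12,13); it reads the same forward and backward, and the interval DP gives dp[1][15] = 8.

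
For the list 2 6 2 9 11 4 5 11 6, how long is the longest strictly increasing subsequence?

One longest increasing subsequence is 2, 6, 9, 11 (positions 1,2,4,5), of length 4; no longer one exists.

4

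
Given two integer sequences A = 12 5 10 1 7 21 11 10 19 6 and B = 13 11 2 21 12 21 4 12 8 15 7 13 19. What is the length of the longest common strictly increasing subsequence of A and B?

A longest common strictly increasing subsequence is 12, 21 (length 2); it appears in order in both A and B, and no longer such subsequence exists.

2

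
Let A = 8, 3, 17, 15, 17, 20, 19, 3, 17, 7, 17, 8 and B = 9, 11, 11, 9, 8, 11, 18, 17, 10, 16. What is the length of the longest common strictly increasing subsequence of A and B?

A longest common strictly increasing subsequence is 8, 17 (length 2); it appears in order in both A and B, and no longer such subsequence exists.

2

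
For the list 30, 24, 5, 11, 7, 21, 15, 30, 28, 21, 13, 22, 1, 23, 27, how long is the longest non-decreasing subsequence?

7

Scanning left to right, the best length ending at each element is: 30→1, 24→1, 5→1, 11→2, 7→2, 21→3, 15→3, 30→4, 28→4, 21→4, 13→3, 22→5, 1→1, 23→6, 27→7.
So the longest non-decreasing subsequence has length 7, e.g. 5, 11, 21, 21, 22, 23, 27.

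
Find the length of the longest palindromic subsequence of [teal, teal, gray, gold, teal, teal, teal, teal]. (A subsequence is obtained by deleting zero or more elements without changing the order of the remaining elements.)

One longest palindromic subsequence is teal teal teal teal teal teal (positions 1,2,5,6,7,8); it reads the same forward and backward, and the interval DP gives dp[1][8] = 6.

6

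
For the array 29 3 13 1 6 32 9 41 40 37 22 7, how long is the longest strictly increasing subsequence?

4

Let dp[i] be the longest increasing subsequence ending at position i. Then dp = [1, 1, 2, 1, 2, 3, 3, 4, 4, 4, 4, 3].
The maximum is 4; one witness is 3, 13, 32, 41 at positions 2,3,6,8.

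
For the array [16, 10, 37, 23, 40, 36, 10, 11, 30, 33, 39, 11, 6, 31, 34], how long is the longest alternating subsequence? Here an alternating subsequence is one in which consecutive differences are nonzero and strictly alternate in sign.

9

Track the best alternating length ending on an up-step vs a down-step at each position: up/down = 1/1, 1/2, 3/1, 3/4, 5/1, 5/6, 1/6, 7/6, 7/6, 7/6, 7/6, 7/8, 1/8, 9/8, 9/8.
The maximum over both is 9; one such subsequence is 16, 10, 37, 23, 40, 10, 30, 11, 31.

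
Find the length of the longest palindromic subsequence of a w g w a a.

5

Using dp[i][j] = 2 + dp[i+1][j−1] if the ends match, else max(dp[i+1][j], dp[i][j−1]):
dp[1][6] = 5. A witness is awgwa at positions 1,2,3,4,6.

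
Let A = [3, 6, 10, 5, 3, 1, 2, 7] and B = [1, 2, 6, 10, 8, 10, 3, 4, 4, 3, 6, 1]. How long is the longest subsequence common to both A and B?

A longest common subsequence is 6, 10, 3, 1 (length 4); the LCS DP confirms no longer common subsequence exists.

4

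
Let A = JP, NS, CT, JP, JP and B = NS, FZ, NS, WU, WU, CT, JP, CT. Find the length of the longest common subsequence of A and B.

A longest common subsequence is NS, CT, JP (length 3); the LCS DP confirms no longer common subsequence exists.

3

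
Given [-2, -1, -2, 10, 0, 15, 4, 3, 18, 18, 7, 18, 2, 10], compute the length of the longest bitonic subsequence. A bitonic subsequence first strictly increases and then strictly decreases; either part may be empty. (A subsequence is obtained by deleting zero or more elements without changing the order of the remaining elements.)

One longest bitonic subsequence is -2, -1, 10, 15, 4, 3, 2 (positions 1,2,4,6,7,8,13): it rises to 15 then falls. Length 7 is optimal.

7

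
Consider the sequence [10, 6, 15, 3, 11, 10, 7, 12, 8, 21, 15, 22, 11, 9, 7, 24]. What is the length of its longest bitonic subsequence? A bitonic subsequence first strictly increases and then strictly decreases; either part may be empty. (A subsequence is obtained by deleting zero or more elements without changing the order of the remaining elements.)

8

Let inc[i] be the LIS ending at i and dec[i] the longest strictly decreasing subsequence starting at i. inc = [1, 1, 2, 1, 2, 2, 2, 3, 3, 4, 4, 5, 4, 4, 2, 6], dec = [3, 2, 5, 1, 4, 3, 1, 4, 2, 5, 4, 4, 3, 2, 1, 1].
max_i inc[i]+dec[i]−1 = 8, with one witness 10, 11, 12, 21, 15, 11, 9, 7.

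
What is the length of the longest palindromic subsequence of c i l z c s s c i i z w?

6

Using dp[i][j] = 2 + dp[i+1][j−1] if the ends match, else max(dp[i+1][j], dp[i][j−1]):
dp[1][12] = 6. A witness is zcsscz at positions 4,5,6,7,8,11.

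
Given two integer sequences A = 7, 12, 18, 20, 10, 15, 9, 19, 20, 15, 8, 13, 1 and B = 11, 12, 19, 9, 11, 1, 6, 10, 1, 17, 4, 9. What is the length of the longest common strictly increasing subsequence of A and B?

A longest common strictly increasing subsequence is 12, 19 (length 2); it appears in order in both A and B, and no longer such subsequence exists.

2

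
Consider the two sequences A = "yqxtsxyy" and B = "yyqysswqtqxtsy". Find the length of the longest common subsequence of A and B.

6

A longest common subsequence is yqxtsy (length 6); the LCS DP confirms no longer common subsequence exists.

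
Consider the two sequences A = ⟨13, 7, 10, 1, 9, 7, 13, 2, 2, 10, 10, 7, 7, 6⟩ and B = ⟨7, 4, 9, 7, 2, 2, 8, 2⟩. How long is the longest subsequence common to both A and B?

Backtracking the LCS table gives one alignment: 7 (A2,B1) → 9 (A5,B3) → 7 (A6,B4) → 2 (A8,B6) → 2 (A9,B8).
So the longest common subsequence has length 5.

5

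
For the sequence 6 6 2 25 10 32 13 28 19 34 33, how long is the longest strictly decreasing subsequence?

One longest decreasing subsequence is 32, 28, 19 (positions 6,8,9), of length 3; no longer one exists.

3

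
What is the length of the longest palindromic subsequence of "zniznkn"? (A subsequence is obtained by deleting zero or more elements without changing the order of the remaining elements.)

3

One longest palindromic subsequence is nkn (positions 2,6,7); it reads the same forward and backward, and the interval DP gives dp[1][7] = 3.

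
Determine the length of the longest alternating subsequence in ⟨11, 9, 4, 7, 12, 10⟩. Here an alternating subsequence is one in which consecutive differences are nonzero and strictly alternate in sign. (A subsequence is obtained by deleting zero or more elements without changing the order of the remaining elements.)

4

A longest alternating subsequence is 11, 9, 12, 10 (positions 1,2,5,6); its 3 consecutive differences strictly alternate in sign, and length 4 is optimal.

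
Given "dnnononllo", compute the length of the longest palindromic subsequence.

5

Using dp[i][j] = 2 + dp[i+1][j−1] if the ends match, else max(dp[i+1][j], dp[i][j−1]):
dp[1][10] = 5. A witness is onono at positions 4,5,6,7,10.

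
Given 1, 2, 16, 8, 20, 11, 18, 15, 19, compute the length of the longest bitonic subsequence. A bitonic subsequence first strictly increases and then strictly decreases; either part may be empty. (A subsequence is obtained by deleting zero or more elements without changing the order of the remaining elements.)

6

One longest bitonic subsequence is 1, 2, 16, 20, 18, 15 (positions 1,2,3,5,7,8): it rises to 20 then falls. Length 6 is optimal.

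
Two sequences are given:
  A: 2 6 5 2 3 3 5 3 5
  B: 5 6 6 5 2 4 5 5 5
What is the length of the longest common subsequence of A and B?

A longest common subsequence is 6, 5, 2, 5, 5 (length 5); the LCS DP confirms no longer common subsequence exists.

5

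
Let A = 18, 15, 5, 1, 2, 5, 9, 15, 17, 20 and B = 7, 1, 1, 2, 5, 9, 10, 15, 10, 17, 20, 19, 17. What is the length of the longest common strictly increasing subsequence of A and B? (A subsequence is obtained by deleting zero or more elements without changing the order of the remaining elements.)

7

For each value that appears in both, track the longest common increasing run ending there.
The best achievable length is 7; one witness is 1, 2, 5, 9, 15, 17, 20 (A-positions 4,5,6,7,8,9,10, B-positions 2,4,5,6,8,10,11).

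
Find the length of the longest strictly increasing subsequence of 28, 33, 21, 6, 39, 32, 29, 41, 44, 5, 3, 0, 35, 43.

5

One longest increasing subsequence is 28, 33, 39, 41, 44 (positions 1,2,5,8,9), of length 5; no longer one exists.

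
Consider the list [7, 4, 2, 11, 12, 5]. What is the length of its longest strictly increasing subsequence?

3

Scanning left to right, the best length ending at each element is: 7→1, 4→1, 2→1, 11→2, 12→3, 5→2.
So the longest increasing subsequence has length 3, e.g. 7, 11, 12.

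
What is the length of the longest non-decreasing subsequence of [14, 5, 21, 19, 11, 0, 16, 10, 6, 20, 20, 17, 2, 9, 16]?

Let dp[i] be the longest non-decreasing subsequence ending at position i. Then dp = [1, 1, 2, 2, 2, 1, 3, 2, 2, 4, 5, 4, 2, 3, 4].
The maximum is 5; one witness is 5, 11, 16, 20, 20 at positions 2,5,7,10,11.

5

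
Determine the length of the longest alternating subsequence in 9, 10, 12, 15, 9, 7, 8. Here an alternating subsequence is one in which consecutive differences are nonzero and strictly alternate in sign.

4

Track the best alternating length ending on an up-step vs a down-step at each position: up/down = 1/1, 2/1, 2/1, 2/1, 1/3, 1/3, 4/3.
The maximum over both is 4; one such subsequence is 9, 10, 7, 8.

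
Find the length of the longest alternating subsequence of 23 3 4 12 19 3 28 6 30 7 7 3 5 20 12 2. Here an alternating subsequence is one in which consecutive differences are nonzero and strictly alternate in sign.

Track the best alternating length ending on an up-step vs a down-step at each position: up/down = 1/1, 1/2, 3/2, 3/2, 3/2, 1/4, 5/1, 5/6, 7/1, 7/8, 7/8, 1/8, 9/8, 9/8, 9/10, 1/10.
The maximum over both is 10; one such subsequence is 23, 3, 4, 3, 28, 6, 30, 7, 20, 12.

10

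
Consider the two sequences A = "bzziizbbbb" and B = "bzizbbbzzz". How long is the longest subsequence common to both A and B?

7

Backtracking the LCS table gives one alignment: b (A1,B1) → z (A3,B2) → i (A5,B3) → z (A6,B4) → b (A7,B5) → b (A8,B6) → b (A9,B7).
So the longest common subsequence has length 7.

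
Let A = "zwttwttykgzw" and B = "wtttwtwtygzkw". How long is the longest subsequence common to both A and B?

10

Backtracking the LCS table gives one alignment: w (A2,B1) → t (A3,B3) → t (A4,B4) → w (A5,B5) → t (A6,B6) → t (A7,B8) → y (A8,B9) → g (A10,B10) → z (A11,B11) → w (A12,B13).
So the longest common subsequence has length 10.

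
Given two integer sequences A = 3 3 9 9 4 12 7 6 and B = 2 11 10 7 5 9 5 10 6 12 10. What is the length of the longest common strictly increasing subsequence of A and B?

2

A longest common strictly increasing subsequence is 9, 12 (length 2); it appears in order in both A and B, and no longer such subsequence exists.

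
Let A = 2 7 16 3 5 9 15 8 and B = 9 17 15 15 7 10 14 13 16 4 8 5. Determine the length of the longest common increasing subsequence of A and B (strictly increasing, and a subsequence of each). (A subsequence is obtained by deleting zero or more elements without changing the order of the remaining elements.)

For each value that appears in both, track the longest common increasing run ending there.
The best achievable length is 2; one witness is 9, 15 (A-positions 6,7, B-positions 1,3).

2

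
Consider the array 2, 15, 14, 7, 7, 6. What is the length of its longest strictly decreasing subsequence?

One longest decreasing subsequence is 15, 14, 7, 6 (positions 2,3,4,6), of length 4; no longer one exists.

4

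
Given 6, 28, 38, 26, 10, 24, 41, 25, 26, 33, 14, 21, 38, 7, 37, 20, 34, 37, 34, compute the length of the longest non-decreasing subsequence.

8

One longest non-decreasing subsequence is 6, 10, 24, 25, 26, 33, 37, 37 (positions 1,5,6,8,9,10,15,18), of length 8; no longer one exists.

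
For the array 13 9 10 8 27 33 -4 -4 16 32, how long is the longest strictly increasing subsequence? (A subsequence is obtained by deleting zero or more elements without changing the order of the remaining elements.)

One longest increasing subsequence is 9, 10, 27, 33 (positions 2,3,5,6), of length 4; no longer one exists.

4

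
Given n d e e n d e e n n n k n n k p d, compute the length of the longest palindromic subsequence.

8

One longest palindromic subsequence is dnnnnnnd (positions 2,5,9,10,11,13,14,17); it reads the same forward and backward, and the interval DP gives dp[1][17] = 8.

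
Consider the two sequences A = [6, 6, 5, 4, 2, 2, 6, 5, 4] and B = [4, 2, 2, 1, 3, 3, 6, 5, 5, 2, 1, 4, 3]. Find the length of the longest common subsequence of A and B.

A longest common subsequence is 4, 2, 2, 6, 5, 4 (length 6); the LCS DP confirms no longer common subsequence exists.

6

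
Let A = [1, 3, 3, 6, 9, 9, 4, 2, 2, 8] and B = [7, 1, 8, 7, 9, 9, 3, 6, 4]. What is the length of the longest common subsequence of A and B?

4

Backtracking the LCS table gives one alignment: 1 (A1,B2) → 3 (A3,B7) → 6 (A4,B8) → 4 (A7,B9).
So the longest common subsequence has length 4.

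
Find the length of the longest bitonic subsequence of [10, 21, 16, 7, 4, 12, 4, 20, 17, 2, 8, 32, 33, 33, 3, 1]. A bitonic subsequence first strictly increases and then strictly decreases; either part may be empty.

One longest bitonic subsequence is 10, 21, 20, 17, 8, 3, 1 (positions 1,2,8,9,11,15,16): it rises to 21 then falls. Length 7 is optimal.

7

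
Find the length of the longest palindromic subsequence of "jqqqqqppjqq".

One longest palindromic subsequence is qqqqqqq (positions 2,3,4,5,6,10,11); it reads the same forward and backward, and the interval DP gives dp[1][11] = 7.

7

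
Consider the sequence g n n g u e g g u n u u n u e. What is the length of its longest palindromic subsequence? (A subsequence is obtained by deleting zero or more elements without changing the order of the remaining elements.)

One longest palindromic subsequence is eunuunue (positions 6,9,10,11,12,13,14,15); it reads the same forward and backward, and the interval DP gives dp[1][15] = 8.

8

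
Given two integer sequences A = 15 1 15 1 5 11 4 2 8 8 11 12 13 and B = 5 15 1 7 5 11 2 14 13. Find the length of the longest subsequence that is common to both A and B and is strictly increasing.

A longest common strictly increasing subsequence is 1, 5, 11, 13 (length 4); it appears in order in both A and B, and no longer such subsequence exists.

4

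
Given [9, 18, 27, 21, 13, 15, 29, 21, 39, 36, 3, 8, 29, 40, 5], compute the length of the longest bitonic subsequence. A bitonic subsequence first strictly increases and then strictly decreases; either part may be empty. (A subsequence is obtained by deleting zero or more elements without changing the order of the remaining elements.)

8

One longest bitonic subsequence is 9, 18, 27, 29, 39, 36, 29, 5 (positions 1,2,3,7,9,10,13,15): it rises to 39 then falls. Length 8 is optimal.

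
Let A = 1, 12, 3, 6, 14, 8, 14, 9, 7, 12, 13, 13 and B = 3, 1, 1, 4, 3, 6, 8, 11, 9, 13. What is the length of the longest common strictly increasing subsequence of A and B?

6

For each value that appears in both, track the longest common increasing run ending there.
The best achievable length is 6; one witness is 1, 3, 6, 8, 9, 13 (A-positions 1,3,4,6,8,11, B-positions 2,5,6,7,9,10).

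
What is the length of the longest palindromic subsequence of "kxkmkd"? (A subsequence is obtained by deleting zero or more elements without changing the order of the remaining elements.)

3

Using dp[i][j] = 2 + dp[i+1][j−1] if the ends match, else max(dp[i+1][j], dp[i][j−1]):
dp[1][6] = 3. A witness is kmk at positions 3,4,5.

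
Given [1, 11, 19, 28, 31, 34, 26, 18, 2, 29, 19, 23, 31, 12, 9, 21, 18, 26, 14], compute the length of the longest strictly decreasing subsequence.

One longest decreasing subsequence is 28, 26, 23, 21, 18, 14 (positions 4,7,12,16,17,19), of length 6; no longer one exists.

6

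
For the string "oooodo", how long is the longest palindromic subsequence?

5

Using dp[i][j] = 2 + dp[i+1][j−1] if the ends match, else max(dp[i+1][j], dp[i][j−1]):
dp[1][6] = 5. A witness is ooooo at positions 1,2,3,4,6.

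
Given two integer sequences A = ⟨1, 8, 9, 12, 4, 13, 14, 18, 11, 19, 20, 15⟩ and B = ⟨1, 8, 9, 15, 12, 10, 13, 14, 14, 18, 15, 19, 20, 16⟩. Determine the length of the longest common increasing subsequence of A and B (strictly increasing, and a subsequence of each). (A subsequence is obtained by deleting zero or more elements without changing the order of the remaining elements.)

A longest common strictly increasing subsequence is 1, 8, 9, 12, 13, 14, 18, 19, 20 (length 9); it appears in order in both A and B, and no longer such subsequence exists.

9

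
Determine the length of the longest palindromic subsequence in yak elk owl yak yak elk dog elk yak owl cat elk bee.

9

Using dp[i][j] = 2 + dp[i+1][j−1] if the ends match, else max(dp[i+1][j], dp[i][j−1]):
dp[1][13] = 9. A witness is elk owl yak elk dog elk yak owl elk at positions 2,3,4,6,7,8,9,10,12.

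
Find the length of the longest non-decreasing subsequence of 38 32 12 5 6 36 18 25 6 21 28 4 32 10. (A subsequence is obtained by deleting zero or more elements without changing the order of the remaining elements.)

6

One longest non-decreasing subsequence is 5, 6, 18, 25, 28, 32 (positions 4,5,7,8,11,13), of length 6; no longer one exists.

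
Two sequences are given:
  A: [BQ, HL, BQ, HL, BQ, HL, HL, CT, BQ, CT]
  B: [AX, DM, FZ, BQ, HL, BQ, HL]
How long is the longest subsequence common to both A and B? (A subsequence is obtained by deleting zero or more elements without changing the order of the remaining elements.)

4

Backtracking the LCS table gives one alignment: BQ (A3,B4) → HL (A4,B5) → BQ (A5,B6) → HL (A7,B7).
So the longest common subsequence has length 4.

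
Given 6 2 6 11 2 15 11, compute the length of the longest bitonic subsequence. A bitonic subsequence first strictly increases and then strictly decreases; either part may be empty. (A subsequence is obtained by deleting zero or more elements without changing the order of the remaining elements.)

Let inc[i] be the LIS ending at i and dec[i] the longest strictly decreasing subsequence starting at i. inc = [1, 1, 2, 3, 1, 4, 3], dec = [2, 1, 2, 2, 1, 2, 1].
max_i inc[i]+dec[i]−1 = 5, with one witness 2, 6, 11, 15, 11.

5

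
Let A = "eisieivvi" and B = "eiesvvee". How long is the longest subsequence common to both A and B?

5

Backtracking the LCS table gives one alignment: e (A1,B1) → i (A2,B2) → s (A3,B4) → v (A7,B5) → v (A8,B6).
So the longest common subsequence has length 5.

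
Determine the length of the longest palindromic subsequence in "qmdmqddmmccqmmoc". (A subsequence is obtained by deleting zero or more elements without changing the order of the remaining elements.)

8

One longest palindromic subsequence is mmqccqmm (positions 2,4,5,10,11,12,13,14); it reads the same forward and backward, and the interval DP gives dp[1][16] = 8.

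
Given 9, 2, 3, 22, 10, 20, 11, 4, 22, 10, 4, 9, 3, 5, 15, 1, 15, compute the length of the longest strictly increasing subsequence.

Scanning left to right, the best length ending at each element is: 9→1, 2→1, 3→2, 22→3, 10→3, 20→4, 11→4, 4→3, 22→5, 10→4, 4→3, 9→4, 3→2, 5→4, 15→5, 1→1, 15→5.
So the longest increasing subsequence has length 5, e.g. 2, 3, 10, 20, 22.

5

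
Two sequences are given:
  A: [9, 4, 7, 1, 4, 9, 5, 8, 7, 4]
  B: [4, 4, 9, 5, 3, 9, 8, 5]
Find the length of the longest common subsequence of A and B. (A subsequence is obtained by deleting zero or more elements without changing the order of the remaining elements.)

5

Backtracking the LCS table gives one alignment: 4 (A2,B1) → 4 (A5,B2) → 9 (A6,B3) → 5 (A7,B4) → 8 (A8,B7).
So the longest common subsequence has length 5.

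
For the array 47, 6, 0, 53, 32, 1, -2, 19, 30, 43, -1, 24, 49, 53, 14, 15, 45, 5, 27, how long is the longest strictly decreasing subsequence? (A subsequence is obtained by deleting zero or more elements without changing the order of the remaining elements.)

Scanning left to right, the best length ending at each element is: 47→1, 6→2, 0→3, 53→1, 32→2, 1→3, -2→4, 19→3, 30→3, 43→2, -1→4, 24→4, 49→2, 53→1, 14→5, 15→5, 45→3, 5→6, 27→4.
So the longest decreasing subsequence has length 6, e.g. 47, 32, 30, 24, 14, 5.

6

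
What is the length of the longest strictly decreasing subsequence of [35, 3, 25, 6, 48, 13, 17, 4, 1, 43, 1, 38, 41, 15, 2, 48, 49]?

Scanning left to right, the best length ending at each element is: 35→1, 3→2, 25→2, 6→3, 48→1, 13→3, 17→3, 4→4, 1→5, 43→2, 1→5, 38→3, 41→3, 15→4, 2→5, 48→1, 49→1.
So the longest decreasing subsequence has length 5, e.g. 35, 25, 6, 4, 1.

5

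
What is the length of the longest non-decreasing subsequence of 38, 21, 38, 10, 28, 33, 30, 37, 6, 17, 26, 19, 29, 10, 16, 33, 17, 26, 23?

5

One longest non-decreasing subsequence is 10, 17, 26, 29, 33 (positions 4,10,11,13,16), of length 5; no longer one exists.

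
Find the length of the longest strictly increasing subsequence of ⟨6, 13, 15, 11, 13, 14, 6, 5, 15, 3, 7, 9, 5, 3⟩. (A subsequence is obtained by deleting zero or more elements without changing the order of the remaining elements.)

5

Let dp[i] be the longest increasing subsequence ending at position i. Then dp = [1, 2, 3, 2, 3, 4, 1, 1, 5, 1, 2, 3, 2, 1].
The maximum is 5; one witness is 6, 11, 13, 14, 15 at positions 1,4,5,6,9.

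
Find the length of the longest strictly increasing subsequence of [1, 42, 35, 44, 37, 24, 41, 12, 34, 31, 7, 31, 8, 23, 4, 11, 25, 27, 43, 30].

7

One longest increasing subsequence is 1, 7, 8, 23, 25, 27, 43 (positions 1,11,13,14,17,18,19), of length 7; no longer one exists.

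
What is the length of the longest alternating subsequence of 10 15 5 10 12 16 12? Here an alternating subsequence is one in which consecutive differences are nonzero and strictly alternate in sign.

Track the best alternating length ending on an up-step vs a down-step at each position: up/down = 1/1, 2/1, 1/3, 4/3, 4/3, 4/1, 4/5.
The maximum over both is 5; one such subsequence is 10, 15, 5, 16, 12.

5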